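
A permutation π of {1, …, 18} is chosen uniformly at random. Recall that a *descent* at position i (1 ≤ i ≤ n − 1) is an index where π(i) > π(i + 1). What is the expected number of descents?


Write X = Σ X_I over i = 1, …, 17, with X_I the indicator of one descent.
There are 17 indicators.
For each fixed i, the pair (π(i), π(i+1)) is a uniformly random ordered pair of distinct values from {1, …, 18}; by symmetry P[π(i) > π(i+1)] = 1/2.
By linearity: E[X] = 17 · (1/2) = (18 − 1) · (1/2) = 17/2 ≈ 8.50000.

E[X] = 17/2 = 8.50000.


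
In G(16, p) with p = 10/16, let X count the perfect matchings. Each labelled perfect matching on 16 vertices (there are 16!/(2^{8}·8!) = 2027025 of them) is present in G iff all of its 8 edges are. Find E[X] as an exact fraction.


K_16 has 16!/(2^{8}·8!) = 2027025 labelled perfect matchings.
For each such perfect matching H, let X_H = 1 if all 8 edges of H are present in G. Then P[X_H = 1] = p^{8} = (5/8)^{8} = 390625/16777216.
Summing the indicators: E[X] = Σ_H E[X_H] = 2027025 · p^{8} = 2027025 · 390625/16777216 = 791806640625/16777216.
Numerically: E[X] ≈ 47195.4.

E[X] = 2027025 · (5/8)^{8} = 791806640625/16777216 ≈ 47195.4.


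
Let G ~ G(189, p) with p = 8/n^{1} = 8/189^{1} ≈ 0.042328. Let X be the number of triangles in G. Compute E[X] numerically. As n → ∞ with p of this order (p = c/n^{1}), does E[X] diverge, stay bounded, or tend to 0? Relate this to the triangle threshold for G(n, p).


Number of potential triangles: C(189, 3) = 1107414.
Each occurs with probability p³ ≈ (0.042328)³ ≈ 7.58375944e-05.
By linearity: E[X] = C(189, 3)·p³ ≈ 1107414 · 7.58375944e-05 ≈ 83.983614.
Here α = 1, so p = 8/n is exactly at the triangle threshold p ~ 1/n. Asymptotically E[X] → c³/6 = 8³/6 = 256/3 ≈ 85.333333, a bounded constant. In this regime the triangle count is asymptotically Poisson(c³/6).

E[X] ≈ 83.983614; in regime p = Θ(1/n^{1}) E[X] stays bounded (at the triangle threshold p ~ 1/n).


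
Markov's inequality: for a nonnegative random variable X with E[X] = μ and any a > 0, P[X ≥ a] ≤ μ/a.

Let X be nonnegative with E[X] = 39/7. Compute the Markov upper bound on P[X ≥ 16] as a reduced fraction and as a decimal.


μ = E[X] = 39/7, a = 16.
Markov: P[X ≥ 16] ≤ μ/a = (39/7)/16 = 39/112.
Numerically: ≈ 0.348.
(Since a = 16 > μ = 5.571, the bound 39/112 is < 1 and informative.)

P[X ≥ 16] ≤ 39/112 ≈ 0.348.


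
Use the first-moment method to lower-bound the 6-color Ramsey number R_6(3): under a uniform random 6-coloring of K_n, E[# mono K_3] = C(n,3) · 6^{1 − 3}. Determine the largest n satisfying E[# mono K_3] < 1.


We need C(n, 3) · 6^{1 − 3} < 1, i.e. C(n, 3) < 6^{3 − 1} = 36.
Check values of n near the boundary:
  n = 3: C(3, 3) = 1; 1 < 36? YES
  n = 4: C(4, 3) = 4; 4 < 36? YES
  n = 5: C(5, 3) = 10; 10 < 36? YES
  n = 6: C(6, 3) = 20; 20 < 36? YES
  n = 7: C(7, 3) = 35; 35 < 36? YES
  n = 8: C(8, 3) = 56; 56 < 36? NO
  n = 9: C(9, 3) = 84; 84 < 36? NO
  n = 10: C(10, 3) = 120; 120 < 36? NO
The largest n with C(n, 3) < 36 is n = 7 (where E[X] = 35/36 ≈ 0.972222). Hence R_6(3) > 7, i.e. R_6(3) ≥ 8.

Largest n = 7; hence R_6(3) > 7.


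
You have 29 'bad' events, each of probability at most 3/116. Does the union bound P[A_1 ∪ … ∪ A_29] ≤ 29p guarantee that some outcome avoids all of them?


Union bound: P[∪_{i=1}^{29} A_i] ≤ Σ_i P[A_i] ≤ 29·p = 29·(3/116) = 3/4.
Numerically: 3/4 ≈ 0.750000.
Is 3/4 < 1? YES.
Since P[∪ A_i] ≤ 3/4 < 1, the complement has P[∩ A_i^c] ≥ 1 − 3/4 = 1/4 > 0, so some outcome avoids every A_i.

29·p = 3/4 ≈ 0.750000; existence CERTIFIED by the union bound.


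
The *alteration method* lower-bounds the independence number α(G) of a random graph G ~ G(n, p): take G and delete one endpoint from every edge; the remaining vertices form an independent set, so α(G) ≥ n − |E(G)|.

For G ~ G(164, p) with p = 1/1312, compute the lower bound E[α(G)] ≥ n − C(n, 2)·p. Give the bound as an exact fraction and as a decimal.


E[|E(G)|] = C(164, 2)·p = 13366 · (1/1312) = 163/16.
E[α(G)] ≥ n − E[|E(G)|] = 164 − 163/16 = 2461/16.
Numerically: ≈ 153.81250.
(This is only a lower bound; the true E[α(G)] may be larger.)

E[α(G)] ≥ 2461/16 ≈ 153.81250.


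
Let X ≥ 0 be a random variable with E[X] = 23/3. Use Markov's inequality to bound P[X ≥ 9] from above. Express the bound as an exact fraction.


μ = E[X] = 23/3, a = 9.
Markov: P[X ≥ 9] ≤ μ/a = (23/3)/9 = 23/27.
Numerically: ≈ 0.85185.
(Since a = 9 > μ = 7.66667, the bound 23/27 is < 1 and informative.)

P[X ≥ 9] ≤ 23/27 ≈ 0.85185.


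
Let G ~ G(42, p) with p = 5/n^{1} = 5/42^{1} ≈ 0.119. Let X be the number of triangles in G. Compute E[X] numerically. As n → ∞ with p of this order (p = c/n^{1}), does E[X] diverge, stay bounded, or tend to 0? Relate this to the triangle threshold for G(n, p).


Number of potential triangles: C(42, 3) = 11480.
Each occurs with probability p³ ≈ (0.119)³ ≈ 1.687183e-03.
By linearity: E[X] = C(42, 3)·p³ ≈ 11480 · 1.687183e-03 ≈ 19.3689.
Here α = 1, so p = 5/n is exactly at the triangle threshold p ~ 1/n. Asymptotically E[X] → c³/6 = 5³/6 = 125/6 ≈ 20.8333, a bounded constant. In this regime the triangle count is asymptotically Poisson(c³/6).

E[X] ≈ 19.3689; in regime p = Θ(1/n^{1}) E[X] stays bounded (at the triangle threshold p ~ 1/n).


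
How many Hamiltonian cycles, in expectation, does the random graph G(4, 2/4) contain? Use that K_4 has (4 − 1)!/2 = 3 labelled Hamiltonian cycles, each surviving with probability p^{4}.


K_4 has (4 − 1)!/2 = 3 labelled Hamiltonian cycles.
For each such Hamiltonian cycle H, let X_H = 1 if all 4 edges of H are present in G. Then P[X_H = 1] = p^{4} = (1/2)^{4} = 1/16.
Summing the indicators: E[X] = Σ_H E[X_H] = 3 · p^{4} = 3 · 1/16 = 3/16.
Numerically: E[X] ≈ 0.188.

E[X] = 3 · (1/2)^{4} = 3/16 ≈ 0.188.


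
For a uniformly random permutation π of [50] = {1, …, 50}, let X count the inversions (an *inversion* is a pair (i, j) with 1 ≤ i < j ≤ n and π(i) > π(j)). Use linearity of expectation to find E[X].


Write X = Σ X_I over the C(50, 2) = 1225 pairs i < j, with X_I the indicator of one inversion.
There are 1225 indicators.
For each fixed pair i < j, the values π(i) and π(j) are two distinct elements of {1, …, 50} in uniformly random order; by symmetry P[π(i) > π(j)] = 1/2.
By linearity: E[X] = 1225 · (1/2) = C(50, 2) · (1/2) = 1225/2 = 1225/2 ≈ 612.5000.

E[X] = 1225/2 = 612.5000.


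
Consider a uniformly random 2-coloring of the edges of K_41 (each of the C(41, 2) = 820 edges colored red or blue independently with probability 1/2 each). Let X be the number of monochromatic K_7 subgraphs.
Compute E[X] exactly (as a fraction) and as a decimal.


Let X = Σ_S X_S over the C(41, 7) = 22481940 subsets S of size 7, where X_S = 1 if the K_7 on S is monochromatic.
For a fixed S, the K_7 on S has C(7, 2) = 21 edges. P[all 21 edges red] = (1/2)^21, and likewise for blue, so P[monochromatic] = 2·(1/2)^21 = 2^{1 − 21} = 1/1048576.
Summing: E[X] = C(41, 7) · 2^{1 − 21} = 22481940 · 1/1048576 = 5620485/262144.
Numerically: E[X] ≈ 21.440449.

E[X] = C(41,7)·2^(1−C(7,2)) = 5620485/262144 ≈ 21.440449.


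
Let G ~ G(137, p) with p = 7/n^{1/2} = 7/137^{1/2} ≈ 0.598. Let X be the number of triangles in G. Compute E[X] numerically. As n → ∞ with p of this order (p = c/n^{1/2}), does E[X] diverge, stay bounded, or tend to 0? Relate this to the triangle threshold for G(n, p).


Number of potential triangles: C(137, 3) = 419220.
Each occurs with probability p³ ≈ (0.598)³ ≈ 2.13901e-01.
By linearity: E[X] = C(137, 3)·p³ ≈ 419220 · 2.13901e-01 ≈ 89671.671.
Since α = 1/2 < 1, p = c/n^{1/2} ≫ 1/n is above the triangle threshold p ~ 1/n. Asymptotically E[X] ~ (c³/6)·n^{3(1−α)} = (7³/6)·n^{1.5} → ∞; triangles are abundant w.h.p.

E[X] ≈ 89671.671; in regime p = Θ(1/n^{1/2}) E[X] diverges (above the triangle threshold p ~ 1/n).


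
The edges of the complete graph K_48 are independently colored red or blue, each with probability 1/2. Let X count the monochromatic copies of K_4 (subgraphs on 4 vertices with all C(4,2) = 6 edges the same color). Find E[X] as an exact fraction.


Let X = Σ_S X_S over the C(48, 4) = 194580 subsets S of size 4, where X_S = 1 if the K_4 on S is monochromatic.
For a fixed S, the K_4 on S has C(4, 2) = 6 edges. P[all 6 edges red] = (1/2)^6, and likewise for blue, so P[monochromatic] = 2·(1/2)^6 = 2^{1 − 6} = 1/32.
Summing: E[X] = C(48, 4) · 2^{1 − 6} = 194580 · 1/32 = 48645/8.
Numerically: E[X] ≈ 6080.625000.

E[X] = C(48,4)·2^(1−C(4,2)) = 48645/8 ≈ 6080.625000.


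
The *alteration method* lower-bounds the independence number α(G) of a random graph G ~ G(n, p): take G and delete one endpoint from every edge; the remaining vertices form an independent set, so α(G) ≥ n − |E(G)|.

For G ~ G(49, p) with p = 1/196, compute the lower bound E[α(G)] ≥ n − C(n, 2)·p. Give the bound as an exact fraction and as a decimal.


E[|E(G)|] = C(49, 2)·p = 1176 · (1/196) = 6.
E[α(G)] ≥ n − E[|E(G)|] = 49 − 6 = 43.
Numerically: ≈ 43.00000.
(This is only a lower bound; the true E[α(G)] may be larger.)

E[α(G)] ≥ 43 ≈ 43.00000.


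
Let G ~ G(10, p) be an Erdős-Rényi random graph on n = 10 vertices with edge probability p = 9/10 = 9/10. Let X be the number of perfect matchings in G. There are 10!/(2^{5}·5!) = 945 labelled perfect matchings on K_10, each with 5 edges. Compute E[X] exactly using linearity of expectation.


K_10 has 10!/(2^{5}·5!) = 945 labelled perfect matchings.
For each such perfect matching H, let X_H = 1 if all 5 edges of H are present in G. Then P[X_H = 1] = p^{5} = (9/10)^{5} = 59049/100000.
By linearity: E[X] = Σ_H E[X_H] = 945 · p^{5} = 945 · 59049/100000 = 11160261/20000.
Numerically: E[X] ≈ 558.

E[X] = 945 · (9/10)^{5} = 11160261/20000 ≈ 558.


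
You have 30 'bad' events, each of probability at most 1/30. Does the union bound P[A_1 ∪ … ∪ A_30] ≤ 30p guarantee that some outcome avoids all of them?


Union bound: P[∪_{i=1}^{30} A_i] ≤ Σ_i P[A_i] ≤ 30·p = 30·(1/30) = 1.
Numerically: 1 ≈ 1.0000000.
Is 1 < 1? NO.
Since the bound 1 is ≥ 1, the union bound is uninformative here; it does NOT by itself certify existence.

30·p = 1 ≈ 1.0000000; existence NOT certified by the union bound.


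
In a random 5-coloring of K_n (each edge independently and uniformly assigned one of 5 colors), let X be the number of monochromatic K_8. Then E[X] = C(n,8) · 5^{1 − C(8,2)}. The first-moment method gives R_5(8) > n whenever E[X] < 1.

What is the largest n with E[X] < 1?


We need C(n, 8) · 5^{1 − 28} < 1, i.e. C(n, 8) < 5^{28 − 1} = 7450580596923828125.
Check values of n near the boundary:
  n = 861: C(861, 8) = 7250034996615275865; 7250034996615275865 < 7450580596923828125? YES
  n = 862: C(862, 8) = 7317951015318931845; 7317951015318931845 < 7450580596923828125? YES
  n = 863: C(863, 8) = 7386423071602617757; 7386423071602617757 < 7450580596923828125? YES
  n = 864: C(864, 8) = 7455455062926006708; 7455455062926006708 < 7450580596923828125? NO
  n = 865: C(865, 8) = 7525050909487743060; 7525050909487743060 < 7450580596923828125? NO
  n = 866: C(866, 8) = 7595214554331451620; 7595214554331451620 < 7450580596923828125? NO
The largest n with C(n, 8) < 7450580596923828125 is n = 863 (where E[X] = 7386423071602617757/7450580596923828125 ≈ 0.9914). Hence R_5(8) > 863, i.e. R_5(8) ≥ 864.

Largest n = 863; hence R_5(8) > 863.


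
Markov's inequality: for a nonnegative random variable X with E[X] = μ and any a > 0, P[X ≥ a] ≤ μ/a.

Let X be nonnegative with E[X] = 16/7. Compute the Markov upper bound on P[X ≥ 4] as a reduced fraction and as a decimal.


μ = E[X] = 16/7, a = 4.
Markov: P[X ≥ 4] ≤ μ/a = (16/7)/4 = 4/7.
Numerically: ≈ 0.571429.
(Since a = 4 > μ = 2.285714, the bound 4/7 is < 1 and informative.)

P[X ≥ 4] ≤ 4/7 ≈ 0.571429.


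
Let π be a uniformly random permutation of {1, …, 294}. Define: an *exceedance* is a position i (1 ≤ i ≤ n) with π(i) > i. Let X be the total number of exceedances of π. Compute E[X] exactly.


Write X = Σ_{i=1}^{294} X_i, where X_i = 1_{π(i) > i}.
For each fixed i, π(i) is uniform over {1, …, 294} (marginal of a uniform permutation), so P[π(i) > i] = (n − i)/n. Summing: Σ_{i=1}^{294} (n − i)/n = (0 + 1 + … + 293)/294 = 294(294 − 1)/(2·294) = (294 − 1)/2.
Hence E[X] = Σ_{i=1}^{294} (294 − i)/294 = 293/2 ≈ 146.5000.

E[X] = 293/2 = 146.5000.


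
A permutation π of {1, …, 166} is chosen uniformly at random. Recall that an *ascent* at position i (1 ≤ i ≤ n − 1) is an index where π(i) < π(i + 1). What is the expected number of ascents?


Write X = Σ X_I over i = 1, …, 165, with X_I the indicator of one ascent.
There are 165 indicators.
For each fixed i, the pair (π(i), π(i+1)) is a uniformly random ordered pair of distinct values from {1, …, 166}; by symmetry P[π(i) < π(i+1)] = 1/2.
By linearity: E[X] = 165 · (1/2) = (166 − 1) · (1/2) = 165/2 ≈ 82.500.

E[X] = 165/2 = 82.500.


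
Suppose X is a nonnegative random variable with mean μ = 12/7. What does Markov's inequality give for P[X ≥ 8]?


μ = E[X] = 12/7, a = 8.
Markov: P[X ≥ 8] ≤ μ/a = (12/7)/8 = 3/14.
Numerically: ≈ 0.214286.
(Since a = 8 > μ = 1.714286, the bound 3/14 is < 1 and informative.)

P[X ≥ 8] ≤ 3/14 ≈ 0.214286.


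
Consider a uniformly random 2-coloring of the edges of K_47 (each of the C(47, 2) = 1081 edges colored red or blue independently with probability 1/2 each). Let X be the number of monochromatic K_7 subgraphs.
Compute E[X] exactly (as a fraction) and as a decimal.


Let X = Σ_S X_S over the C(47, 7) = 62891499 subsets S of size 7, where X_S = 1 if the K_7 on S is monochromatic.
For a fixed S, the K_7 on S has C(7, 2) = 21 edges. P[all 21 edges red] = (1/2)^21, and likewise for blue, so P[monochromatic] = 2·(1/2)^21 = 2^{1 − 21} = 1/1048576.
By linearity: E[X] = C(47, 7) · 2^{1 − 21} = 62891499 · 1/1048576 = 62891499/1048576.
Numerically: E[X] ≈ 59.9780.

E[X] = C(47,7)·2^(1−C(7,2)) = 62891499/1048576 ≈ 59.9780.


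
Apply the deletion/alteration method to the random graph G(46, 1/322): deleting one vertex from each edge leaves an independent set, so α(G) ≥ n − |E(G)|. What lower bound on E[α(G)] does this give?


E[|E(G)|] = C(46, 2)·p = 1035 · (1/322) = 45/14.
E[α(G)] ≥ n − E[|E(G)|] = 46 − 45/14 = 599/14.
Numerically: ≈ 42.786.
(This is only a lower bound; the true E[α(G)] may be larger.)

E[α(G)] ≥ 599/14 ≈ 42.786.


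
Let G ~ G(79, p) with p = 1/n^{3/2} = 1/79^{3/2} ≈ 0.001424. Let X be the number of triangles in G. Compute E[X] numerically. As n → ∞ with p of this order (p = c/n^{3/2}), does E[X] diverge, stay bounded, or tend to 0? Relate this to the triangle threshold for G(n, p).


Number of potential triangles: C(79, 3) = 79079.
Each occurs with probability p³ ≈ (0.001424)³ ≈ 2.888538e-09.
By linearity: E[X] = C(79, 3)·p³ ≈ 79079 · 2.888538e-09 ≈ 0.0002.
Since α = 3/2 > 1, p = c/n^{3/2} = o(1/n) is below the triangle threshold p ~ 1/n. Asymptotically E[X] ~ (c³/6)·n^{3(1−α)} = (1³/6)·n^{-1.5} → 0, so by Markov's inequality G has no triangles w.h.p.

E[X] ≈ 0.0002; in regime p = Θ(1/n^{3/2}) E[X] tends to 0 (below the triangle threshold p ~ 1/n).


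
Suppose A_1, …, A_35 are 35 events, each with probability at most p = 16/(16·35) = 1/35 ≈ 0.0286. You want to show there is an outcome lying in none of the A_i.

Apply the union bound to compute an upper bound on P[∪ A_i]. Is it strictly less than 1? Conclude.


Union bound: P[∪_{i=1}^{35} A_i] ≤ Σ_i P[A_i] ≤ 35·p = 35·(1/35) = 1.
Numerically: 1 ≈ 1.0000.
Is 1 < 1? NO.
Since the bound 1 is ≥ 1, the union bound is uninformative here; it does NOT by itself certify existence.

35·p = 1 ≈ 1.0000; existence NOT certified by the union bound.


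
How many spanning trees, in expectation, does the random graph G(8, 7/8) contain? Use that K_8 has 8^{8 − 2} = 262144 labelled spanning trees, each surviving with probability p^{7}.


K_8 has 8^{8 − 2} = 262144 labelled spanning trees.
For each such spanning tree H, let X_H = 1 if all 7 edges of H are present in G. Then P[X_H = 1] = p^{7} = (7/8)^{7} = 823543/2097152.
By linearity of expectation: E[X] = Σ_H E[X_H] = 262144 · p^{7} = 262144 · 823543/2097152 = 823543/8.
Numerically: E[X] ≈ 1.03e+05.

E[X] = 262144 · (7/8)^{7} = 823543/8 ≈ 1.03e+05.


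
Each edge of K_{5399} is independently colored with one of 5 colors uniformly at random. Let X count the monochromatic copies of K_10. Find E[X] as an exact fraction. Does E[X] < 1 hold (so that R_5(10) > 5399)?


E[X] = C(5399, 10) · 5^{1 − 45} = 5751065658334180080797359164706 · 5^{−44} = 5751065658334180080797359164706/5684341886080801486968994140625.
As a reduced fraction: E[X] = 5751065658334180080797359164706/5684341886080801486968994140625 ≈ 1.012.
Is E[X] < 1? NO.
Since E[X] ≥ 1, the first-moment bound is inconclusive at n = 5399; it does NOT by itself certify R_5(10) > 5399.

E[X] = 5751065658334180080797359164706/5684341886080801486968994140625 ≈ 1.012; E[X] ≥ 1; first-moment method inconclusive here.


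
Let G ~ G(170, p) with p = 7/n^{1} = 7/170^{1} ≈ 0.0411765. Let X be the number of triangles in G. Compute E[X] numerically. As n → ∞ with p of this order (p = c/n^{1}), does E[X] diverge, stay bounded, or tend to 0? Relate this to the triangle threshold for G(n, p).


Number of potential triangles: C(170, 3) = 804440.
Each occurs with probability p³ ≈ (0.0411765)³ ≈ 6.98147771e-05.
By linearity: E[X] = C(170, 3)·p³ ≈ 804440 · 6.98147771e-05 ≈ 56.161799.
Here α = 1, so p = 7/n is exactly at the triangle threshold p ~ 1/n. Asymptotically E[X] → c³/6 = 7³/6 = 343/6 ≈ 57.166667, a bounded constant. In this regime the triangle count is asymptotically Poisson(c³/6).

E[X] ≈ 56.161799; in regime p = Θ(1/n^{1}) E[X] stays bounded (at the triangle threshold p ~ 1/n).


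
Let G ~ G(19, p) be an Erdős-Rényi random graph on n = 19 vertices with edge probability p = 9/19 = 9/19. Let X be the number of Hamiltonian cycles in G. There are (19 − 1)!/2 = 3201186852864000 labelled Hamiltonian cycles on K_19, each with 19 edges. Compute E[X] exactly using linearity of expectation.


K_19 has (19 − 1)!/2 = 3201186852864000 labelled Hamiltonian cycles.
For each such Hamiltonian cycle H, let X_H = 1 if all 19 edges of H are present in G. Then P[X_H = 1] = p^{19} = (9/19)^{19} = 1350851717672992089/1978419655660313589123979.
By linearity: E[X] = Σ_H E[X_H] = 3201186852864000 · p^{19} = 3201186852864000 · 1350851717672992089/1978419655660313589123979 = 4324328758783534194876278992896000/1978419655660313589123979.
Numerically: E[X] ≈ 2.19e+09.

E[X] = 3201186852864000 · (9/19)^{19} = 4324328758783534194876278992896000/1978419655660313589123979 ≈ 2.19e+09.


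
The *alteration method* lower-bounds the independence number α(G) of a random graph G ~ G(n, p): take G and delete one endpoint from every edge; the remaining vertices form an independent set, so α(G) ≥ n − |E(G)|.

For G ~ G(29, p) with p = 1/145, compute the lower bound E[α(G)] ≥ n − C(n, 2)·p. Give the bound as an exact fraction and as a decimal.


E[|E(G)|] = C(29, 2)·p = 406 · (1/145) = 14/5.
E[α(G)] ≥ n − E[|E(G)|] = 29 − 14/5 = 131/5.
Numerically: ≈ 26.20000.
(This is only a lower bound; the true E[α(G)] may be larger.)

E[α(G)] ≥ 131/5 ≈ 26.20000.


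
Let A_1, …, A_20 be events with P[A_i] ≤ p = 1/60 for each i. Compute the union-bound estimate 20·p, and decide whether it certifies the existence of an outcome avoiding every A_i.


Union bound: P[∪_{i=1}^{20} A_i] ≤ Σ_i P[A_i] ≤ 20·p = 20·(1/60) = 1/3.
Numerically: 1/3 ≈ 0.3333333.
Is 1/3 < 1? YES.
Since P[∪ A_i] ≤ 1/3 < 1, the complement has P[∩ A_i^c] ≥ 1 − 1/3 = 2/3 > 0, so some outcome avoids every A_i.

20·p = 1/3 ≈ 0.3333333; existence CERTIFIED by the union bound.


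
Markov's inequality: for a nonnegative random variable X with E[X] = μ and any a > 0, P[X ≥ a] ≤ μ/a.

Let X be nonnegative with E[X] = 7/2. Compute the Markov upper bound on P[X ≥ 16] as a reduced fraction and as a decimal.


μ = E[X] = 7/2, a = 16.
Markov: P[X ≥ 16] ≤ μ/a = (7/2)/16 = 7/32.
Numerically: ≈ 0.21875.
(Since a = 16 > μ = 3.50000, the bound 7/32 is < 1 and informative.)

P[X ≥ 16] ≤ 7/32 ≈ 0.21875.


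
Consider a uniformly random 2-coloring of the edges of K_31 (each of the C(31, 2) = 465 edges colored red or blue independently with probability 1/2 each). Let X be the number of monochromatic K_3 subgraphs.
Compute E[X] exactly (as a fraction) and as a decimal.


Let X = Σ_S X_S over the C(31, 3) = 4495 subsets S of size 3, where X_S = 1 if the K_3 on S is monochromatic.
For a fixed S, the K_3 on S has C(3, 2) = 3 edges. P[all 3 edges red] = (1/2)^3, and likewise for blue, so P[monochromatic] = 2·(1/2)^3 = 2^{1 − 3} = 1/4.
By linearity: E[X] = C(31, 3) · 2^{1 − 3} = 4495 · 1/4 = 4495/4.
Numerically: E[X] ≈ 1123.750000.

E[X] = C(31,3)·2^(1−C(3,2)) = 4495/4 ≈ 1123.750000.


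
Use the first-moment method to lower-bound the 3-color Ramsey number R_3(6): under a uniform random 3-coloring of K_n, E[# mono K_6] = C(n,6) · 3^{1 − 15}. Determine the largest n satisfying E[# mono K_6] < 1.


We need C(n, 6) · 3^{1 − 15} < 1, i.e. C(n, 6) < 3^{15 − 1} = 4782969.
Check values of n near the boundary:
  n = 36: C(36, 6) = 1947792; 1947792 < 4782969? YES
  n = 37: C(37, 6) = 2324784; 2324784 < 4782969? YES
  n = 38: C(38, 6) = 2760681; 2760681 < 4782969? YES
  n = 39: C(39, 6) = 3262623; 3262623 < 4782969? YES
  n = 40: C(40, 6) = 3838380; 3838380 < 4782969? YES
  n = 41: C(41, 6) = 4496388; 4496388 < 4782969? YES
  n = 42: C(42, 6) = 5245786; 5245786 < 4782969? NO
The largest n with C(n, 6) < 4782969 is n = 41 (where E[X] = 1498796/1594323 ≈ 0.9400830). Hence R_3(6) > 41, i.e. R_3(6) ≥ 42.

Largest n = 41; hence R_3(6) > 41.


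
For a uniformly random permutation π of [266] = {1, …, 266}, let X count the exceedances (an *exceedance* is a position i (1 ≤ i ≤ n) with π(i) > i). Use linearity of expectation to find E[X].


Write X = Σ_{i=1}^{266} X_i, where X_i = 1_{π(i) > i}.
For each fixed i, π(i) is uniform over {1, …, 266} (marginal of a uniform permutation), so P[π(i) > i] = (n − i)/n. Summing: Σ_{i=1}^{266} (n − i)/n = (0 + 1 + … + 265)/266 = 266(266 − 1)/(2·266) = (266 − 1)/2.
Hence E[X] = Σ_{i=1}^{266} (266 − i)/266 = 265/2 ≈ 132.500.

E[X] = 265/2 = 132.500.


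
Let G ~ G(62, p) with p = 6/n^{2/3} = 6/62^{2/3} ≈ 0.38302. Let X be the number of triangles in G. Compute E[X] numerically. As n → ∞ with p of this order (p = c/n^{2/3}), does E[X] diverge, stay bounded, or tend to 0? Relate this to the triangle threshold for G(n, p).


Number of potential triangles: C(62, 3) = 37820.
Each occurs with probability p³ ≈ (0.38302)³ ≈ 5.6191467e-02.
By linearity: E[X] = C(62, 3)·p³ ≈ 37820 · 5.6191467e-02 ≈ 2125.16129.
Since α = 2/3 < 1, p = c/n^{2/3} ≫ 1/n is above the triangle threshold p ~ 1/n. Asymptotically E[X] ~ (c³/6)·n^{3(1−α)} = (6³/6)·n^{1} → ∞; triangles are abundant w.h.p.

E[X] ≈ 2125.16129; in regime p = Θ(1/n^{2/3}) E[X] diverges (above the triangle threshold p ~ 1/n).


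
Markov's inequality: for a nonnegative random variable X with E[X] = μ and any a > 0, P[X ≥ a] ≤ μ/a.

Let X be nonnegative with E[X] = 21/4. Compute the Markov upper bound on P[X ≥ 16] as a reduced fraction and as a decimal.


μ = E[X] = 21/4, a = 16.
Markov: P[X ≥ 16] ≤ μ/a = (21/4)/16 = 21/64.
Numerically: ≈ 0.32812.
(Since a = 16 > μ = 5.25000, the bound 21/64 is < 1 and informative.)

P[X ≥ 16] ≤ 21/64 ≈ 0.32812.


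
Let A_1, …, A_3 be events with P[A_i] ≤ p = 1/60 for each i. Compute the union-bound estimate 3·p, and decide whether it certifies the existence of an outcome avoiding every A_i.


Union bound: P[∪_{i=1}^{3} A_i] ≤ Σ_i P[A_i] ≤ 3·p = 3·(1/60) = 1/20.
Numerically: 1/20 ≈ 0.0500000.
Is 1/20 < 1? YES.
Since P[∪ A_i] ≤ 1/20 < 1, the complement has P[∩ A_i^c] ≥ 1 − 1/20 = 19/20 > 0, so some outcome avoids every A_i.

3·p = 1/20 ≈ 0.0500000; existence CERTIFIED by the union bound.


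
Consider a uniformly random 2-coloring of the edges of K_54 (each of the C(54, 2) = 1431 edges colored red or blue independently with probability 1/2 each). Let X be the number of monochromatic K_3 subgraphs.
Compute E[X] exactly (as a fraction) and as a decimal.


Let X = Σ_S X_S over the C(54, 3) = 24804 subsets S of size 3, where X_S = 1 if the K_3 on S is monochromatic.
For a fixed S, the K_3 on S has C(3, 2) = 3 edges. P[all 3 edges red] = (1/2)^3, and likewise for blue, so P[monochromatic] = 2·(1/2)^3 = 2^{1 − 3} = 1/4.
By linearity of expectation: E[X] = C(54, 3) · 2^{1 − 3} = 24804 · 1/4 = 6201.
Numerically: E[X] ≈ 6201.000000.

E[X] = C(54,3)·2^(1−C(3,2)) = 6201 ≈ 6201.000000.


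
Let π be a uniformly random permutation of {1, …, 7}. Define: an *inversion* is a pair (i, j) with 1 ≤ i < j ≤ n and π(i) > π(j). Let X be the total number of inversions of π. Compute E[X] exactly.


Write X = Σ X_I over the C(7, 2) = 21 pairs i < j, with X_I the indicator of one inversion.
There are 21 indicators.
For each fixed pair i < j, the values π(i) and π(j) are two distinct elements of {1, …, 7} in uniformly random order; by symmetry P[π(i) > π(j)] = 1/2.
By linearity: E[X] = 21 · (1/2) = C(7, 2) · (1/2) = 21/2 = 21/2 ≈ 10.500000.

E[X] = 21/2 = 10.500000.


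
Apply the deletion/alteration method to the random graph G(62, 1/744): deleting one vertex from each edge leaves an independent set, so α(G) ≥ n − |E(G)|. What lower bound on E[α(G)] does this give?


E[|E(G)|] = C(62, 2)·p = 1891 · (1/744) = 61/24.
E[α(G)] ≥ n − E[|E(G)|] = 62 − 61/24 = 1427/24.
Numerically: ≈ 59.458333.
(This is only a lower bound; the true E[α(G)] may be larger.)

E[α(G)] ≥ 1427/24 ≈ 59.458333.


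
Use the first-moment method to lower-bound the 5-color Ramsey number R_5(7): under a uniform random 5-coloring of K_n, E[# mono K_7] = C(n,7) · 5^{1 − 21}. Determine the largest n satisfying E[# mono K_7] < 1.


We need C(n, 7) · 5^{1 − 21} < 1, i.e. C(n, 7) < 5^{21 − 1} = 95367431640625.
Check values of n near the boundary:
  n = 333: C(333, 7) = 84549532139028; 84549532139028 < 95367431640625? YES
  n = 334: C(334, 7) = 86359460961576; 86359460961576 < 95367431640625? YES
  n = 335: C(335, 7) = 88202498238195; 88202498238195 < 95367431640625? YES
  n = 336: C(336, 7) = 90079147136880; 90079147136880 < 95367431640625? YES
  n = 337: C(337, 7) = 91989916924632; 91989916924632 < 95367431640625? YES
  n = 338: C(338, 7) = 93935323022736; 93935323022736 < 95367431640625? YES
  n = 339: C(339, 7) = 95915887062372; 95915887062372 < 95367431640625? NO
  n = 340: C(340, 7) = 97932136940560; 97932136940560 < 95367431640625? NO
  n = 341: C(341, 7) = 99984606876440; 99984606876440 < 95367431640625? NO
The largest n with C(n, 7) < 95367431640625 is n = 338 (where E[X] = 93935323022736/95367431640625 ≈ 0.9850). Hence R_5(7) > 338, i.e. R_5(7) ≥ 339.

Largest n = 338; hence R_5(7) > 338.


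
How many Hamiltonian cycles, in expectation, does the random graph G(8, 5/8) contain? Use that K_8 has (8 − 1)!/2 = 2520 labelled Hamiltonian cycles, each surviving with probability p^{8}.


K_8 has (8 − 1)!/2 = 2520 labelled Hamiltonian cycles.
For each such Hamiltonian cycle H, let X_H = 1 if all 8 edges of H are present in G. Then P[X_H = 1] = p^{8} = (5/8)^{8} = 390625/16777216.
Summing the indicators: E[X] = Σ_H E[X_H] = 2520 · p^{8} = 2520 · 390625/16777216 = 123046875/2097152.
Numerically: E[X] ≈ 58.673.

E[X] = 2520 · (5/8)^{8} = 123046875/2097152 ≈ 58.673.


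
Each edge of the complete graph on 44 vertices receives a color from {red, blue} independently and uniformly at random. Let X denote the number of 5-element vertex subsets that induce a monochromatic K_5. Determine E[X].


Let X = Σ_S X_S over the C(44, 5) = 1086008 subsets S of size 5, where X_S = 1 if the K_5 on S is monochromatic.
For a fixed S, the K_5 on S has C(5, 2) = 10 edges. P[all 10 edges red] = (1/2)^10, and likewise for blue, so P[monochromatic] = 2·(1/2)^10 = 2^{1 − 10} = 1/512.
By linearity of expectation: E[X] = C(44, 5) · 2^{1 − 10} = 1086008 · 1/512 = 135751/64.
Numerically: E[X] ≈ 2121.109375.

E[X] = C(44,5)·2^(1−C(5,2)) = 135751/64 ≈ 2121.109375.


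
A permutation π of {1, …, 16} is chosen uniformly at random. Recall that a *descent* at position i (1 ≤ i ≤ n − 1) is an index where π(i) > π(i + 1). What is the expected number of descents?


Write X = Σ X_I over i = 1, …, 15, with X_I the indicator of one descent.
There are 15 indicators.
For each fixed i, the pair (π(i), π(i+1)) is a uniformly random ordered pair of distinct values from {1, …, 16}; by symmetry P[π(i) > π(i+1)] = 1/2.
By linearity: E[X] = 15 · (1/2) = (16 − 1) · (1/2) = 15/2 ≈ 7.500.

E[X] = 15/2 = 7.500.


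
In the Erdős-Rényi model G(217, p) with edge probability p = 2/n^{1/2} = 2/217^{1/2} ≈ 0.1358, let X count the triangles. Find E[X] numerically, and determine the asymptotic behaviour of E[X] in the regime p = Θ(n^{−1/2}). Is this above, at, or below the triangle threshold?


Number of potential triangles: C(217, 3) = 1679580.
Each occurs with probability p³ ≈ (0.1358)³ ≈ 2.502652e-03.
By linearity: E[X] = C(217, 3)·p³ ≈ 1679580 · 2.502652e-03 ≈ 4203.4035.
Since α = 1/2 < 1, p = c/n^{1/2} ≫ 1/n is above the triangle threshold p ~ 1/n. Asymptotically E[X] ~ (c³/6)·n^{3(1−α)} = (2³/6)·n^{1.5} → ∞; triangles are abundant w.h.p.

E[X] ≈ 4203.4035; in regime p = Θ(1/n^{1/2}) E[X] diverges (above the triangle threshold p ~ 1/n).


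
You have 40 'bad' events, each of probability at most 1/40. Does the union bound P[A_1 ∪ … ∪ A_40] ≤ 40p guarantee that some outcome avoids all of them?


Union bound: P[∪_{i=1}^{40} A_i] ≤ Σ_i P[A_i] ≤ 40·p = 40·(1/40) = 1.
Numerically: 1 ≈ 1.0000000.
Is 1 < 1? NO.
Since the bound 1 is ≥ 1, the union bound is uninformative here; it does NOT by itself certify existence.

40·p = 1 ≈ 1.0000000; existence NOT certified by the union bound.


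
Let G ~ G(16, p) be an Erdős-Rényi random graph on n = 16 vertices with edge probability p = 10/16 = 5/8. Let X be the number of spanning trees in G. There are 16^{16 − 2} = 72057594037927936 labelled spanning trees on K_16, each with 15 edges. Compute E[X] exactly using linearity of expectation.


K_16 has 16^{16 − 2} = 72057594037927936 labelled spanning trees.
For each such spanning tree H, let X_H = 1 if all 15 edges of H are present in G. Then P[X_H = 1] = p^{15} = (5/8)^{15} = 30517578125/35184372088832.
By linearity of expectation: E[X] = Σ_H E[X_H] = 72057594037927936 · p^{15} = 72057594037927936 · 30517578125/35184372088832 = 62500000000000.
Numerically: E[X] ≈ 6.25e+13.

E[X] = 72057594037927936 · (5/8)^{15} = 62500000000000 ≈ 6.25e+13.


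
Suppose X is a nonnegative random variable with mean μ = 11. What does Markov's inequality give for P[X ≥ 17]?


μ = E[X] = 11, a = 17.
Markov: P[X ≥ 17] ≤ μ/a = (11)/17 = 11/17.
Numerically: ≈ 0.647.
(Since a = 17 > μ = 11.000, the bound 11/17 is < 1 and informative.)

P[X ≥ 17] ≤ 11/17 ≈ 0.647.


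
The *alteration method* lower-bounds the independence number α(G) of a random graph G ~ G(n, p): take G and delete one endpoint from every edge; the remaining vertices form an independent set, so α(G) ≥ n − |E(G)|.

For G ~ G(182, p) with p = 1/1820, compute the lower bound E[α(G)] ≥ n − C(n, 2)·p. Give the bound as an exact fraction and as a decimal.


E[|E(G)|] = C(182, 2)·p = 16471 · (1/1820) = 181/20.
E[α(G)] ≥ n − E[|E(G)|] = 182 − 181/20 = 3459/20.
Numerically: ≈ 172.95000.
(This is only a lower bound; the true E[α(G)] may be larger.)

E[α(G)] ≥ 3459/20 ≈ 172.95000.


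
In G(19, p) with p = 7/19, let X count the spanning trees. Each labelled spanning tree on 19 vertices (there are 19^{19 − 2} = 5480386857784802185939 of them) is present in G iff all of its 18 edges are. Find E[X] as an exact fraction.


K_19 has 19^{19 − 2} = 5480386857784802185939 labelled spanning trees.
For each such spanning tree H, let X_H = 1 if all 18 edges of H are present in G. Then P[X_H = 1] = p^{18} = (7/19)^{18} = 1628413597910449/104127350297911241532841.
By linearity of expectation: E[X] = Σ_H E[X_H] = 5480386857784802185939 · p^{18} = 5480386857784802185939 · 1628413597910449/104127350297911241532841 = 1628413597910449/19.
Numerically: E[X] ≈ 8.571e+13.

E[X] = 5480386857784802185939 · (7/19)^{18} = 1628413597910449/19 ≈ 8.571e+13.


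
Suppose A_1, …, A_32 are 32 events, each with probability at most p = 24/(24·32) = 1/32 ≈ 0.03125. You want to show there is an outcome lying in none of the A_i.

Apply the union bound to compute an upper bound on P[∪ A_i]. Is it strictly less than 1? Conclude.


Union bound: P[∪_{i=1}^{32} A_i] ≤ Σ_i P[A_i] ≤ 32·p = 32·(1/32) = 1.
Numerically: 1 ≈ 1.00000.
Is 1 < 1? NO.
Since the bound 1 is ≥ 1, the union bound is uninformative here; it does NOT by itself certify existence.

32·p = 1 ≈ 1.00000; existence NOT certified by the union bound.


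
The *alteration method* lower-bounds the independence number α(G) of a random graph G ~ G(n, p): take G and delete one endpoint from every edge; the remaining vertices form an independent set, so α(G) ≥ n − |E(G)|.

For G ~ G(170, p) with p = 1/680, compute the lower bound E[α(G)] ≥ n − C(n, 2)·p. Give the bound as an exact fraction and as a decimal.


E[|E(G)|] = C(170, 2)·p = 14365 · (1/680) = 169/8.
E[α(G)] ≥ n − E[|E(G)|] = 170 − 169/8 = 1191/8.
Numerically: ≈ 148.87500.
(This is only a lower bound; the true E[α(G)] may be larger.)

E[α(G)] ≥ 1191/8 ≈ 148.87500.


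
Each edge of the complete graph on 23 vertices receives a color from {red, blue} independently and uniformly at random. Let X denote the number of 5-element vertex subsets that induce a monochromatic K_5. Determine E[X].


Let X = Σ_S X_S over the C(23, 5) = 33649 subsets S of size 5, where X_S = 1 if the K_5 on S is monochromatic.
For a fixed S, the K_5 on S has C(5, 2) = 10 edges. P[all 10 edges red] = (1/2)^10, and likewise for blue, so P[monochromatic] = 2·(1/2)^10 = 2^{1 − 10} = 1/512.
By linearity: E[X] = C(23, 5) · 2^{1 − 10} = 33649 · 1/512 = 33649/512.
Numerically: E[X] ≈ 65.72070.

E[X] = C(23,5)·2^(1−C(5,2)) = 33649/512 ≈ 65.72070.


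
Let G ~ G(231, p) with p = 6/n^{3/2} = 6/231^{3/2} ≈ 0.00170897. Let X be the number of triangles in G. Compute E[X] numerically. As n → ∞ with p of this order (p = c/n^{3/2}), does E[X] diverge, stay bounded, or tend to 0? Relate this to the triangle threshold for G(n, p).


Number of potential triangles: C(231, 3) = 2027795.
Each occurs with probability p³ ≈ (0.00170897)³ ≈ 4.99114103e-09.
By linearity: E[X] = C(231, 3)·p³ ≈ 2027795 · 4.99114103e-09 ≈ 0.010121.
Since α = 3/2 > 1, p = c/n^{3/2} = o(1/n) is below the triangle threshold p ~ 1/n. Asymptotically E[X] ~ (c³/6)·n^{3(1−α)} = (6³/6)·n^{-1.5} → 0, so by Markov's inequality G has no triangles w.h.p.

E[X] ≈ 0.010121; in regime p = Θ(1/n^{3/2}) E[X] tends to 0 (below the triangle threshold p ~ 1/n).


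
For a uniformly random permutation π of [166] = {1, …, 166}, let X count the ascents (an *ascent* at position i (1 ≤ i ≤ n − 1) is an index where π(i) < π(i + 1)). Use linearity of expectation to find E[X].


Write X = Σ X_I over i = 1, …, 165, with X_I the indicator of one ascent.
There are 165 indicators.
For each fixed i, the pair (π(i), π(i+1)) is a uniformly random ordered pair of distinct values from {1, …, 166}; by symmetry P[π(i) < π(i+1)] = 1/2.
By linearity: E[X] = 165 · (1/2) = (166 − 1) · (1/2) = 165/2 ≈ 82.500000.

E[X] = 165/2 = 82.500000.


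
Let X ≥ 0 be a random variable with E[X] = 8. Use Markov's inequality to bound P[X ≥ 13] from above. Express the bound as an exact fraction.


μ = E[X] = 8, a = 13.
Markov: P[X ≥ 13] ≤ μ/a = (8)/13 = 8/13.
Numerically: ≈ 0.615385.
(Since a = 13 > μ = 8.000000, the bound 8/13 is < 1 and informative.)

P[X ≥ 13] ≤ 8/13 ≈ 0.615385.


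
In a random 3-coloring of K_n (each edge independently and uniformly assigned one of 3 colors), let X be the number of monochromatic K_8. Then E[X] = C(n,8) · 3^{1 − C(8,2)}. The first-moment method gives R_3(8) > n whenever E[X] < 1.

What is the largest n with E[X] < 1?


We need C(n, 8) · 3^{1 − 28} < 1, i.e. C(n, 8) < 3^{28 − 1} = 7625597484987.
Check values of n near the boundary:
  n = 151: C(151, 8) = 5551321138650; 5551321138650 < 7625597484987? YES
  n = 152: C(152, 8) = 5859727868575; 5859727868575 < 7625597484987? YES
  n = 153: C(153, 8) = 6183023199255; 6183023199255 < 7625597484987? YES
  n = 154: C(154, 8) = 6521818990995; 6521818990995 < 7625597484987? YES
  n = 155: C(155, 8) = 6876747915675; 6876747915675 < 7625597484987? YES
  n = 156: C(156, 8) = 7248464019225; 7248464019225 < 7625597484987? YES
  n = 157: C(157, 8) = 7637643295425; 7637643295425 < 7625597484987? NO
The largest n with C(n, 8) < 7625597484987 is n = 156 (where E[X] = 805384891025/847288609443 ≈ 0.9505437). Hence R_3(8) > 156, i.e. R_3(8) ≥ 157.

Largest n = 156; hence R_3(8) > 156.


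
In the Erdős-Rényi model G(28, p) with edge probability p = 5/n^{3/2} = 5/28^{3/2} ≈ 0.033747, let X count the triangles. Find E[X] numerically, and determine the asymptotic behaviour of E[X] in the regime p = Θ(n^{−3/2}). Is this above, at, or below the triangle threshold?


Number of potential triangles: C(28, 3) = 3276.
Each occurs with probability p³ ≈ (0.033747)³ ≈ 3.8432521e-05.
By linearity: E[X] = C(28, 3)·p³ ≈ 3276 · 3.8432521e-05 ≈ 0.12590.
Since α = 3/2 > 1, p = c/n^{3/2} = o(1/n) is below the triangle threshold p ~ 1/n. Asymptotically E[X] ~ (c³/6)·n^{3(1−α)} = (5³/6)·n^{-1.5} → 0, so by Markov's inequality G has no triangles w.h.p.

E[X] ≈ 0.12590; in regime p = Θ(1/n^{3/2}) E[X] tends to 0 (below the triangle threshold p ~ 1/n).


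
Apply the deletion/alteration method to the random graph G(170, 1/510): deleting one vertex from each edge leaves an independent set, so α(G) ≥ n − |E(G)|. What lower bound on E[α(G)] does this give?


E[|E(G)|] = C(170, 2)·p = 14365 · (1/510) = 169/6.
E[α(G)] ≥ n − E[|E(G)|] = 170 − 169/6 = 851/6.
Numerically: ≈ 141.83333.
(This is only a lower bound; the true E[α(G)] may be larger.)

E[α(G)] ≥ 851/6 ≈ 141.83333.


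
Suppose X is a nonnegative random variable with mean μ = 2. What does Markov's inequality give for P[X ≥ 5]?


μ = E[X] = 2, a = 5.
Markov: P[X ≥ 5] ≤ μ/a = (2)/5 = 2/5.
Numerically: ≈ 0.40000.
(Since a = 5 > μ = 2.00000, the bound 2/5 is < 1 and informative.)

P[X ≥ 5] ≤ 2/5 ≈ 0.40000.


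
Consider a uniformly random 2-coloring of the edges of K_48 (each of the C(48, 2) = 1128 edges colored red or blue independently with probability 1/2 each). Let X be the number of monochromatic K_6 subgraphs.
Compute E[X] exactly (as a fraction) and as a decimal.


Let X = Σ_S X_S over the C(48, 6) = 12271512 subsets S of size 6, where X_S = 1 if the K_6 on S is monochromatic.
For a fixed S, the K_6 on S has C(6, 2) = 15 edges. P[all 15 edges red] = (1/2)^15, and likewise for blue, so P[monochromatic] = 2·(1/2)^15 = 2^{1 − 15} = 1/16384.
Summing: E[X] = C(48, 6) · 2^{1 − 15} = 12271512 · 1/16384 = 1533939/2048.
Numerically: E[X] ≈ 748.994.

E[X] = C(48,6)·2^(1−C(6,2)) = 1533939/2048 ≈ 748.994.


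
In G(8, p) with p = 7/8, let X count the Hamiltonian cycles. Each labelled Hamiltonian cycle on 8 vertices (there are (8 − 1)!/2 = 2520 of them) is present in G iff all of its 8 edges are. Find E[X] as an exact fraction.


K_8 has (8 − 1)!/2 = 2520 labelled Hamiltonian cycles.
For each such Hamiltonian cycle H, let X_H = 1 if all 8 edges of H are present in G. Then P[X_H = 1] = p^{8} = (7/8)^{8} = 5764801/16777216.
By linearity: E[X] = Σ_H E[X_H] = 2520 · p^{8} = 2520 · 5764801/16777216 = 1815912315/2097152.
Numerically: E[X] ≈ 865.9.

E[X] = 2520 · (7/8)^{8} = 1815912315/2097152 ≈ 865.9.
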